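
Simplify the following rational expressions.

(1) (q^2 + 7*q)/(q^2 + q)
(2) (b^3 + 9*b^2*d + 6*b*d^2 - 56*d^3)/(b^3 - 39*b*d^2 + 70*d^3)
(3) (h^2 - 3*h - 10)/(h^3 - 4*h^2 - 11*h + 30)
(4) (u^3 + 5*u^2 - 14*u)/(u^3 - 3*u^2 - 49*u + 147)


(1) = (q + 7)/(q + 1)
(2) = (b + 4*d)/(b - 5*d)
(3) = (h + 2)/(h^2 + h - 6)
(4) = (u^2 - 2*u)/(u^2 - 10*u + 21)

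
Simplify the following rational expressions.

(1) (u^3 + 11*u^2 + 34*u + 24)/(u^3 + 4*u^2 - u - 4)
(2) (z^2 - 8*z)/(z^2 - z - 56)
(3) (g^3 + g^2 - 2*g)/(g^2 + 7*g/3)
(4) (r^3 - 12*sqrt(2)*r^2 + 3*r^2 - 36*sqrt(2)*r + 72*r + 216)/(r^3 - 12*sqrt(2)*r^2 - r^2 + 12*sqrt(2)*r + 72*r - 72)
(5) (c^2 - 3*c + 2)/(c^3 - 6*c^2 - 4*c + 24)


(1) = (u + 6)/(u - 1)
(2) = z/(z + 7)
(3) = (3*g^2 + 3*g - 6)/(3*g + 7)
(4) = (r + 3)/(r - 1)
(5) = (c - 1)/(c^2 - 4*c - 12)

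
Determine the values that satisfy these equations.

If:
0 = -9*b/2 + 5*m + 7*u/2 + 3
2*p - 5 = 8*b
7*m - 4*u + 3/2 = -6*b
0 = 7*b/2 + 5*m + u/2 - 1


Then:
b = 275/343
m = -303/686
p = 3915/686
u = 276/343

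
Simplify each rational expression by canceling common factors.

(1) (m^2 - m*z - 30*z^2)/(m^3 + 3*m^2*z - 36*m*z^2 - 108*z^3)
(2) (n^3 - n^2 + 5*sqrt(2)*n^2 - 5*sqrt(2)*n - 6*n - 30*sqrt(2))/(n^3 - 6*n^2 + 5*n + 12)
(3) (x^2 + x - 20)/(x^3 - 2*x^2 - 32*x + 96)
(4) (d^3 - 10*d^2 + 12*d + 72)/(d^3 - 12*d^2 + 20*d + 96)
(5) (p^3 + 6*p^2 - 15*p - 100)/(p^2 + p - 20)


(1) = (m + 5*z)/(m^2 + 9*m*z + 18*z^2)
(2) = (n^2 + n*(2 + 5*sqrt(2)) + 10*sqrt(2))/(n^2 - 3*n - 4)
(3) = (x + 5)/(x^2 + 2*x - 24)
(4) = (d - 6)/(d - 8)
(5) = p + 5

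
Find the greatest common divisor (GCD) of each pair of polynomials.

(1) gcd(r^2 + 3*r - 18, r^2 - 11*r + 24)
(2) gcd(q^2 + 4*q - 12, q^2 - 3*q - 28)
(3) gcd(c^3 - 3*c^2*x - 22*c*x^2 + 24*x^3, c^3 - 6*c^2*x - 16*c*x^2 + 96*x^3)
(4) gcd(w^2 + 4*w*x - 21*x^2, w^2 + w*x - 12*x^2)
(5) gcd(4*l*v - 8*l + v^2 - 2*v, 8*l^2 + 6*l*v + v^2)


(1) = r - 3
(2) = 1
(3) = -c^2 + 2*c*x + 24*x^2
(4) = -w + 3*x
(5) = gcd((4*l + v)*(v - 2), (2*l + v)*(4*l + v)) = 4*l + v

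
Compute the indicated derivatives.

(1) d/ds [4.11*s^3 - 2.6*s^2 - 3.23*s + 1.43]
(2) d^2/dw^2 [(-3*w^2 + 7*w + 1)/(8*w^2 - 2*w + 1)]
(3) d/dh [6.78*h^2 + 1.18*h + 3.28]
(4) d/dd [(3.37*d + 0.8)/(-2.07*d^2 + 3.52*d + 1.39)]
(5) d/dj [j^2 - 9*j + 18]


(1) = 12.33*s^2 - 5.2*s - 3.23
(2) = 2*(400*w^3 + 264*w^2 - 216*w + 7)/(512*w^6 - 384*w^5 + 288*w^4 - 104*w^3 + 36*w^2 - 6*w + 1)
(3) = 13.56*h + 1.18
(4) = (6.9759*d^2 + 3.312*d + 1.8683)/(4.2849*d^4 - 14.5728*d^3 + 6.6358*d^2 + 9.7856*d + 1.9321)
(5) = 2*j - 9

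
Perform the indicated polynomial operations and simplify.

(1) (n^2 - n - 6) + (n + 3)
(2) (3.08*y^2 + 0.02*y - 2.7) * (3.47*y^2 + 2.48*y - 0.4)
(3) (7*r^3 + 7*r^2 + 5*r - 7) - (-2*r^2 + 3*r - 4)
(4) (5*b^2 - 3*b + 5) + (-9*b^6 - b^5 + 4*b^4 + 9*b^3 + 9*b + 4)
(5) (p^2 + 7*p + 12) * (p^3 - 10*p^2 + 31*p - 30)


(1) = n^2 - 3
(2) = 10.6876*y^4 + 7.7078*y^3 - 10.5514*y^2 - 6.704*y + 1.08
(3) = 7*r^3 + 9*r^2 + 2*r - 3
(4) = -9*b^6 - b^5 + 4*b^4 + 9*b^3 + 5*b^2 + 6*b + 9
(5) = p^5 - 3*p^4 - 27*p^3 + 67*p^2 + 162*p - 360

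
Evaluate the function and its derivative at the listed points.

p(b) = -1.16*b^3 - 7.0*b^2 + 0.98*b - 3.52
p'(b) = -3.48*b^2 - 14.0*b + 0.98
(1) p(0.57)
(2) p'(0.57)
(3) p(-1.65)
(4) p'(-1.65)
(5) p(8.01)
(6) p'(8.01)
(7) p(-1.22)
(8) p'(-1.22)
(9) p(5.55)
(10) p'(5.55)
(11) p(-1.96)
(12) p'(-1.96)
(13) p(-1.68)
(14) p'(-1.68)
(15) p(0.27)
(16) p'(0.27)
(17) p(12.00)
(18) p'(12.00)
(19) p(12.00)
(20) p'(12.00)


(1) = -5.45
(2) = -8.13
(3) = -18.98
(4) = 14.61
(5) = -1040.94
(6) = -334.44
(7) = -13.03
(8) = 12.88
(9) = -412.00
(10) = -183.91
(11) = -23.60
(12) = 15.05
(13) = -19.42
(14) = 14.68
(15) = -3.79
(16) = -3.05
(17) = -3004.24
(18) = -668.14
(19) = -3004.24
(20) = -668.14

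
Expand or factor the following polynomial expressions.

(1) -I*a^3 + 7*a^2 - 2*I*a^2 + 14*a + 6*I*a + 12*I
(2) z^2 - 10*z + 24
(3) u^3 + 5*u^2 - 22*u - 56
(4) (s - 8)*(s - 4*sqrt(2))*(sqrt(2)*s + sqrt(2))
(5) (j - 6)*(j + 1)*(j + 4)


(1) = (a + 2)*(a + 6*I)*(-I*a + 1)
(2) = (z - 6)*(z - 4)
(3) = (u - 4)*(u + 2)*(u + 7)
(4) = sqrt(2)*s^3 - 7*sqrt(2)*s^2 - 8*s^2 - 8*sqrt(2)*s + 56*s + 64
(5) = j^3 - j^2 - 26*j - 24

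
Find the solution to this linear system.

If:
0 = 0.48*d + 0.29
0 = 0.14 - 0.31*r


Then:
d = -0.60
r = 0.45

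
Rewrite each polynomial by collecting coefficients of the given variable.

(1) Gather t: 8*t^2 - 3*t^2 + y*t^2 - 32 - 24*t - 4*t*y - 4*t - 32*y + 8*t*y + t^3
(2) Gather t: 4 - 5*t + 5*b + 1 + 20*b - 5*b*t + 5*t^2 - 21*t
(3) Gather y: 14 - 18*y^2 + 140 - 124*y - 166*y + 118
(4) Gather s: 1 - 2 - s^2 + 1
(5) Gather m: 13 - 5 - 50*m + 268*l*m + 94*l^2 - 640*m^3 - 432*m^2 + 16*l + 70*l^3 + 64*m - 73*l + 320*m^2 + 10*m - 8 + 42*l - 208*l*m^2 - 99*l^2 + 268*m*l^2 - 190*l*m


(1) = t^3 + t^2*(y + 5) + t*(4*y - 28) - 32*y - 32
(2) = 25*b + 5*t^2 + t*(-5*b - 26) + 5
(3) = -18*y^2 - 290*y + 272
(4) = -s^2
(5) = 70*l^3 - 5*l^2 - 15*l - 640*m^3 + m^2*(-208*l - 112) + m*(268*l^2 + 78*l + 24)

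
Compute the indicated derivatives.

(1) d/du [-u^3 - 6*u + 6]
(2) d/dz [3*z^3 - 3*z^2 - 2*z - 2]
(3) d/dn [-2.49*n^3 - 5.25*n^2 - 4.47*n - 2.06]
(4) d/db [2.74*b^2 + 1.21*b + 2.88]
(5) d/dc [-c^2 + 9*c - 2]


(1) = -3*u^2 - 6
(2) = 9*z^2 - 6*z - 2
(3) = -7.47*n^2 - 10.5*n - 4.47
(4) = 5.48*b + 1.21
(5) = 9 - 2*c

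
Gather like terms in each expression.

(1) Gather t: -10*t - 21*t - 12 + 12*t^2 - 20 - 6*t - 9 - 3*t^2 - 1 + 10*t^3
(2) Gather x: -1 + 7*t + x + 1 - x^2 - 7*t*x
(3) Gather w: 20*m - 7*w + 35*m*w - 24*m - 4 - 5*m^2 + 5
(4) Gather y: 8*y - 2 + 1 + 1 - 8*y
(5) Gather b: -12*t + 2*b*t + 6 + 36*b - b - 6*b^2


(1) = 10*t^3 + 9*t^2 - 37*t - 42
(2) = 7*t - x^2 + x*(1 - 7*t)
(3) = -5*m^2 - 4*m + w*(35*m - 7) + 1
(4) = 0
(5) = -6*b^2 + b*(2*t + 35) - 12*t + 6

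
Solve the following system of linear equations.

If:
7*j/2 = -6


Then:
j = -12/7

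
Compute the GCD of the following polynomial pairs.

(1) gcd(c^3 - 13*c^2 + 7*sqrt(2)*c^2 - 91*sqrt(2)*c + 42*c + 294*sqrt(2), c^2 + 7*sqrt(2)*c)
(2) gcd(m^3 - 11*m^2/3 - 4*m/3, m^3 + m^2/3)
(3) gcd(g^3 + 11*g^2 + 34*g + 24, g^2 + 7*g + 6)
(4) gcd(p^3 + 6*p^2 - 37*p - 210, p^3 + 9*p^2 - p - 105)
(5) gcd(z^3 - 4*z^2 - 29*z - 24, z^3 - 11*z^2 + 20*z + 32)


(1) = c + 7*sqrt(2)
(2) = gcd(m*(m - 4)*(m + 1/3), m^2*(m + 1/3)) = m^2 + m/3
(3) = g^2 + 7*g + 6
(4) = gcd((p - 6)*(p + 5)*(p + 7), (p - 3)*(p + 5)*(p + 7)) = p^2 + 12*p + 35
(5) = z^2 - 7*z - 8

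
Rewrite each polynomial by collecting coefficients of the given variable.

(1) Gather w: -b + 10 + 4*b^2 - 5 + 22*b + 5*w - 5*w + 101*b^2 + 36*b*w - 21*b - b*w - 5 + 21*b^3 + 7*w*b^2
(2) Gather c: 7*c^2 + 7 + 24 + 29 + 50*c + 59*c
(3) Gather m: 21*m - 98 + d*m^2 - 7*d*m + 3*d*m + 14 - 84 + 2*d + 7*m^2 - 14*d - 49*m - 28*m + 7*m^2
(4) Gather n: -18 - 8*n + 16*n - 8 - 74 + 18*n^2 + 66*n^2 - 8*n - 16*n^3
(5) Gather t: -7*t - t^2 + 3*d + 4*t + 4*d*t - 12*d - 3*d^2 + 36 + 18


(1) = 21*b^3 + 105*b^2 + w*(7*b^2 + 35*b)
(2) = 7*c^2 + 109*c + 60
(3) = -12*d + m^2*(d + 14) + m*(-4*d - 56) - 168
(4) = -16*n^3 + 84*n^2 - 100
(5) = -3*d^2 - 9*d - t^2 + t*(4*d - 3) + 54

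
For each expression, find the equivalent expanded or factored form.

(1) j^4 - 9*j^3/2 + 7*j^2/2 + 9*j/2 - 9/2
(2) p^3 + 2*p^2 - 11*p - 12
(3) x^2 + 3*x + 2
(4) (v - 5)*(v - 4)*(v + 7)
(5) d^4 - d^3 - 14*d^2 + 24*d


(1) = (j - 3)*(j - 3/2)*(j - 1)*(j + 1)
(2) = (p - 3)*(p + 1)*(p + 4)
(3) = (x + 1)*(x + 2)
(4) = v^3 - 2*v^2 - 43*v + 140
(5) = d*(d - 3)*(d - 2)*(d + 4)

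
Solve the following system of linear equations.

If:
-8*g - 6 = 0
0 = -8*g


Then:
No Solution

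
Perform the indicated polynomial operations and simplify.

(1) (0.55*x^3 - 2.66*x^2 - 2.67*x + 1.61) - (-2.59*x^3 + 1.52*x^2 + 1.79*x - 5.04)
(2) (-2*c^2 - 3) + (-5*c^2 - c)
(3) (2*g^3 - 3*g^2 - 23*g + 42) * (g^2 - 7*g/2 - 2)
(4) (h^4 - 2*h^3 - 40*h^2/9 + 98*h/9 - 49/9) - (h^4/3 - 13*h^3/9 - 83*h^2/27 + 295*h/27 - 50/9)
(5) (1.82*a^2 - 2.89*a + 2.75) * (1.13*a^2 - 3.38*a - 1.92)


(1) = 3.14*x^3 - 4.18*x^2 - 4.46*x + 6.65
(2) = -7*c^2 - c - 3
(3) = 2*g^5 - 10*g^4 - 33*g^3/2 + 257*g^2/2 - 101*g - 84
(4) = 2*h^4/3 - 5*h^3/9 - 37*h^2/27 - h/27 + 1/9
(5) = 2.0566*a^4 - 9.4173*a^3 + 9.3813*a^2 - 3.7462*a - 5.28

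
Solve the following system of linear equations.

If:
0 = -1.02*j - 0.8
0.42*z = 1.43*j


Then:
j = -0.78
z = -2.67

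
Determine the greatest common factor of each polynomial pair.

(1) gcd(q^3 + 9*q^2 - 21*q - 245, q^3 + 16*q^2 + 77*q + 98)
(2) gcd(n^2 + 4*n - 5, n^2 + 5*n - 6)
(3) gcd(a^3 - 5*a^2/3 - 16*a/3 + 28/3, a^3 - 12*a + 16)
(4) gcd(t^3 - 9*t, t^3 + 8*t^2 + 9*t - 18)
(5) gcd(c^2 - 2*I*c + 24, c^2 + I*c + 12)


(1) = q^2 + 14*q + 49
(2) = gcd((n - 1)*(n + 5), (n - 1)*(n + 6)) = n - 1
(3) = gcd((a - 2)^2*(a + 7/3), (a - 2)^2*(a + 4)) = a^2 - 4*a + 4
(4) = gcd(t*(t - 3)*(t + 3), (t - 1)*(t + 3)*(t + 6)) = t + 3
(5) = c + 4*I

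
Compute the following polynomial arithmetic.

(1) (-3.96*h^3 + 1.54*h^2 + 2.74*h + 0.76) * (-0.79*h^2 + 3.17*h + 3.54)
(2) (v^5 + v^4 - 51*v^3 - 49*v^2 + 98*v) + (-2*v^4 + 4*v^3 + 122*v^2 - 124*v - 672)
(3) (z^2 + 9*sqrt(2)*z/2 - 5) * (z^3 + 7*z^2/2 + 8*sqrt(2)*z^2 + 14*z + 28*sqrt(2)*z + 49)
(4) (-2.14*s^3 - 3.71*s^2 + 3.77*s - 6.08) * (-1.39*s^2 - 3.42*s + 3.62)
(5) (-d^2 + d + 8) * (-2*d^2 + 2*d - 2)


(1) = 3.1284*h^5 - 13.7698*h^4 - 11.3012*h^3 + 13.537*h^2 + 12.1088*h + 2.6904
(2) = v^5 - v^4 - 47*v^3 + 73*v^2 - 26*v - 672
(3) = z^5 + 7*z^4/2 + 25*sqrt(2)*z^4/2 + 175*sqrt(2)*z^3/4 + 81*z^3 + 23*sqrt(2)*z^2 + 567*z^2/2 - 70*z + 161*sqrt(2)*z/2 - 245
(4) = 2.9746*s^5 + 12.4757*s^4 - 0.2989*s^3 - 17.8724*s^2 + 34.441*s - 22.0096
(5) = 2*d^4 - 4*d^3 - 12*d^2 + 14*d - 16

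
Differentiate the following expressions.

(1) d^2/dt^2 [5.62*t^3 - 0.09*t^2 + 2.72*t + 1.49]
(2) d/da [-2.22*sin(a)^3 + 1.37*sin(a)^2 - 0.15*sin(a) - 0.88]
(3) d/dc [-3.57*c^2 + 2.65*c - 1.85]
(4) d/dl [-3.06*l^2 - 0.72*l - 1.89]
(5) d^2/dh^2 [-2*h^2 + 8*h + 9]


(1) = 33.72*t - 0.18
(2) = (-6.66*sin(a)^2 + 2.74*sin(a) - 0.15)*cos(a)
(3) = 2.65 - 7.14*c
(4) = -6.12*l - 0.72
(5) = -4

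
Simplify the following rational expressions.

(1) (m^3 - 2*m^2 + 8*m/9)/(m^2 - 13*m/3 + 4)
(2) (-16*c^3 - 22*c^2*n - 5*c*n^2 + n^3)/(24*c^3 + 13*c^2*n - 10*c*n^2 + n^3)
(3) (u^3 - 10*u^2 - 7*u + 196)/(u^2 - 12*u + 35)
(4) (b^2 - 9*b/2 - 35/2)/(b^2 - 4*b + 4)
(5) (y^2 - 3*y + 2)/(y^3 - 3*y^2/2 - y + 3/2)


(1) = (3*m^2 - 2*m)/(3*m - 9)
(2) = (-2*c - n)/(3*c - n)
(3) = (u^2 - 3*u - 28)/(u - 5)
(4) = (2*b^2 - 9*b - 35)/(2*b^2 - 8*b + 8)
(5) = (2*y - 4)/(2*y^2 - y - 3)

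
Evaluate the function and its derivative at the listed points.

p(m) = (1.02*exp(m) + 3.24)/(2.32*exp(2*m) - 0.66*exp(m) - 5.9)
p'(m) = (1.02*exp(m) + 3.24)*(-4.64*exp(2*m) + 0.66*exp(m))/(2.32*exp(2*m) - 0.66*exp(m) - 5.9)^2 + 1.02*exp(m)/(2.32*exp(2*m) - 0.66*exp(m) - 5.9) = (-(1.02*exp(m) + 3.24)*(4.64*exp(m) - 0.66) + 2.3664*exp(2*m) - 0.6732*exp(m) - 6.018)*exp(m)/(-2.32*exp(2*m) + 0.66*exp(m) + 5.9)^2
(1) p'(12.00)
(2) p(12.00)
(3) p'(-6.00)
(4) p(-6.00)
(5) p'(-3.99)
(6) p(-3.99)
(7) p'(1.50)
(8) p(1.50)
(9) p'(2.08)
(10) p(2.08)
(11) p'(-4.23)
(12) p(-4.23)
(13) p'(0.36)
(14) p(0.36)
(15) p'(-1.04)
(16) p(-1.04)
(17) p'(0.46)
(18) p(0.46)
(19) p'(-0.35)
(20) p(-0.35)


(1) = -0.00
(2) = 0.00
(3) = -0.00
(4) = -0.55
(5) = -0.00
(6) = -0.55
(7) = -0.37
(8) = 0.21
(9) = -0.12
(10) = 0.08
(11) = -0.00
(12) = -0.55
(13) = -10.04
(14) = -2.26
(15) = -0.10
(16) = -0.62
(17) = -42.17
(18) = -4.32
(19) = -0.41
(20) = -0.76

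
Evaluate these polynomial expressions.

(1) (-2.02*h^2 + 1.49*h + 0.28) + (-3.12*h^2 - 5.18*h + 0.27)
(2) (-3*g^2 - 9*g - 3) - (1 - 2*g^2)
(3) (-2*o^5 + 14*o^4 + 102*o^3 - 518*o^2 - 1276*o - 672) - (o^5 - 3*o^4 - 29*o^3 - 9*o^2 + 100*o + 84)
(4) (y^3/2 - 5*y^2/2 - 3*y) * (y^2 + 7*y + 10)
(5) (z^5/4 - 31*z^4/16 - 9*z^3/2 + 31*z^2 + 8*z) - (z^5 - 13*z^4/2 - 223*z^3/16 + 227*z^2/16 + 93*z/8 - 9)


(1) = -5.14*h^2 - 3.69*h + 0.55
(2) = -g^2 - 9*g - 4
(3) = -3*o^5 + 17*o^4 + 131*o^3 - 509*o^2 - 1376*o - 756
(4) = y^5/2 + y^4 - 31*y^3/2 - 46*y^2 - 30*y
(5) = -3*z^5/4 + 73*z^4/16 + 151*z^3/16 + 269*z^2/16 - 29*z/8 + 9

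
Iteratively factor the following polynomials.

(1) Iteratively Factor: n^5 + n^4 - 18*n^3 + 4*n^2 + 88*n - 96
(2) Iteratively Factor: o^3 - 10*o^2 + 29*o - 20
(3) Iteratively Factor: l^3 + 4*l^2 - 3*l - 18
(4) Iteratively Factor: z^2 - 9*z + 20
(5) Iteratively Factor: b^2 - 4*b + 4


(1) = (n + 3)*(n^4 - 2*n^3 - 12*n^2 + 40*n - 32) = (n - 2)*(n + 3)*(n^3 - 12*n + 16) = (n - 2)*(n + 3)*(n + 4)*(n^2 - 4*n + 4) = (n - 2)^2*(n + 3)*(n + 4)*(n - 2)
(2) = (o - 5)*(o^2 - 5*o + 4) = (o - 5)*(o - 1)*(o - 4)
(3) = (l + 3)*(l^2 + l - 6) = (l + 3)^2*(l - 2)
(4) = (z - 4)*(z - 5)
(5) = (b - 2)*(b - 2)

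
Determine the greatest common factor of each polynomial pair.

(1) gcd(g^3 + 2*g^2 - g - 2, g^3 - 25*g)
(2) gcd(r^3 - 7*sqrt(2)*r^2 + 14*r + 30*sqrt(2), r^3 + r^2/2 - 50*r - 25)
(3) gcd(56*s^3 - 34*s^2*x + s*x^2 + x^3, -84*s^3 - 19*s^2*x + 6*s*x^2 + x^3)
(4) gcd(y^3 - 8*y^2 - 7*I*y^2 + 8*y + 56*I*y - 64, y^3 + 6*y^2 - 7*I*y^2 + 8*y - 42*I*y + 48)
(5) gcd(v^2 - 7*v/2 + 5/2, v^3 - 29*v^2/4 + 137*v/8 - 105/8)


(1) = gcd((g - 1)*(g + 1)*(g + 2), g*(g - 5)*(g + 5)) = 1
(2) = gcd((r - 5*sqrt(2))*(r - 3*sqrt(2))*(r + sqrt(2)), (r + 1/2)*(r - 5*sqrt(2))*(r + 5*sqrt(2))) = r - 5*sqrt(2)
(3) = gcd((-4*s + x)*(-2*s + x)*(7*s + x), (-4*s + x)*(3*s + x)*(7*s + x)) = -28*s^2 + 3*s*x + x^2
(4) = y^2 - 7*I*y + 8
(5) = v - 5/2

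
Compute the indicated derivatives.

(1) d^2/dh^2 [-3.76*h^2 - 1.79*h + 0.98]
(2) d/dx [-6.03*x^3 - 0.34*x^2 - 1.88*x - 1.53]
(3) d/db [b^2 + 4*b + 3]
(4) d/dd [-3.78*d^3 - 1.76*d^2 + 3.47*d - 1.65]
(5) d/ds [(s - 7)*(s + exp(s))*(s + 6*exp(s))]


(1) = -7.52000000000000
(2) = -18.09*x^2 - 0.68*x - 1.88
(3) = 2*b + 4
(4) = -11.34*d^2 - 3.52*d + 3.47
(5) = (s - 7)*(s + exp(s))*(6*exp(s) + 1) + (s - 7)*(s + 6*exp(s))*(exp(s) + 1) + (s + exp(s))*(s + 6*exp(s))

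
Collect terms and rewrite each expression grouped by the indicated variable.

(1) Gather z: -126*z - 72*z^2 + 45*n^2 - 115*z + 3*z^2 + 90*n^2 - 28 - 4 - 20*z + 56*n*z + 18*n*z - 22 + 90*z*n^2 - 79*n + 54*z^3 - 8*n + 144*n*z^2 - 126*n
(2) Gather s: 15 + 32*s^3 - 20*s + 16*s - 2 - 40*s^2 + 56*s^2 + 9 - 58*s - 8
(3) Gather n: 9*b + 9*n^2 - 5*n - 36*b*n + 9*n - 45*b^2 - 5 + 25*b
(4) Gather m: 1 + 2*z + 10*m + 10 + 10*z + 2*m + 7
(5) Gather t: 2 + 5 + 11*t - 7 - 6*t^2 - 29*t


(1) = 135*n^2 - 213*n + 54*z^3 + z^2*(144*n - 69) + z*(90*n^2 + 74*n - 261) - 54
(2) = 32*s^3 + 16*s^2 - 62*s + 14
(3) = -45*b^2 + 34*b + 9*n^2 + n*(4 - 36*b) - 5
(4) = 12*m + 12*z + 18
(5) = -6*t^2 - 18*t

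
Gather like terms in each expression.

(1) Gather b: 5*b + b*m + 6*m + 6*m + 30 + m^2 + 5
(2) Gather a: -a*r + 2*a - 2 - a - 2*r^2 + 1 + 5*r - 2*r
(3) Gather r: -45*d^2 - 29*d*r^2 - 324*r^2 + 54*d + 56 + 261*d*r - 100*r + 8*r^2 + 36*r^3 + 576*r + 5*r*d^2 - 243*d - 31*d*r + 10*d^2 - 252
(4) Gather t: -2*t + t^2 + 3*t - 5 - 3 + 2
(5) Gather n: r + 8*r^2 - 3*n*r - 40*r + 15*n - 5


(1) = b*(m + 5) + m^2 + 12*m + 35
(2) = a*(1 - r) - 2*r^2 + 3*r - 1
(3) = -35*d^2 - 189*d + 36*r^3 + r^2*(-29*d - 316) + r*(5*d^2 + 230*d + 476) - 196
(4) = t^2 + t - 6
(5) = n*(15 - 3*r) + 8*r^2 - 39*r - 5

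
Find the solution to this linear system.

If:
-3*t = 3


Then:
t = -1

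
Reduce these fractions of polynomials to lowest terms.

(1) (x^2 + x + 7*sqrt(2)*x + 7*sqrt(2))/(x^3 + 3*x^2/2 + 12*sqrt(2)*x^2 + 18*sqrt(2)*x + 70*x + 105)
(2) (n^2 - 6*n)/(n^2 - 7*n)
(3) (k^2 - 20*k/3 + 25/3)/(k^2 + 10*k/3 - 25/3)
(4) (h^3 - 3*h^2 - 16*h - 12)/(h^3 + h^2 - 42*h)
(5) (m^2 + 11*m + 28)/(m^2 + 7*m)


(1) = (2*x + 2)/(2*x^2 + x*(3 + 10*sqrt(2)) + 15*sqrt(2))
(2) = (n - 6)/(n - 7)
(3) = (k - 5)/(k + 5)
(4) = (h^2 + 3*h + 2)/(h^2 + 7*h)
(5) = (m + 4)/m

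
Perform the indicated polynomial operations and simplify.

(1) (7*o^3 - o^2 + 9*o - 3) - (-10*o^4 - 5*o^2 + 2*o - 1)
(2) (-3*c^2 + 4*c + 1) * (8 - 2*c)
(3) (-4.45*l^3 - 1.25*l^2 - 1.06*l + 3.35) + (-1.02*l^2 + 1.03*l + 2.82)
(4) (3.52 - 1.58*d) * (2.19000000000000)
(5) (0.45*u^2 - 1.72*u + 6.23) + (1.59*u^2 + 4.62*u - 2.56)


(1) = 10*o^4 + 7*o^3 + 4*o^2 + 7*o - 2
(2) = 6*c^3 - 32*c^2 + 30*c + 8
(3) = -4.45*l^3 - 2.27*l^2 - 0.03*l + 6.17
(4) = 7.7088 - 3.4602*d
(5) = 2.04*u^2 + 2.9*u + 3.67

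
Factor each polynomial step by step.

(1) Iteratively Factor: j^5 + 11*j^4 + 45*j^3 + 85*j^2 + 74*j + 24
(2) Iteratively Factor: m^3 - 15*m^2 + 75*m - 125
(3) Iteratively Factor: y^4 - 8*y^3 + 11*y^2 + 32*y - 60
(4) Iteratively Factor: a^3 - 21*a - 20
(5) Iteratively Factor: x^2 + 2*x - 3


(1) = (j + 1)*(j^4 + 10*j^3 + 35*j^2 + 50*j + 24) = (j + 1)*(j + 3)*(j^3 + 7*j^2 + 14*j + 8) = (j + 1)*(j + 3)*(j + 4)*(j^2 + 3*j + 2) = (j + 1)^2*(j + 3)*(j + 4)*(j + 2)
(2) = (m - 5)*(m^2 - 10*m + 25) = (m - 5)^2*(m - 5)
(3) = (y - 5)*(y^3 - 3*y^2 - 4*y + 12) = (y - 5)*(y - 3)*(y^2 - 4) = (y - 5)*(y - 3)*(y + 2)*(y - 2)
(4) = (a + 4)*(a^2 - 4*a - 5) = (a + 1)*(a + 4)*(a - 5)
(5) = (x - 1)*(x + 3)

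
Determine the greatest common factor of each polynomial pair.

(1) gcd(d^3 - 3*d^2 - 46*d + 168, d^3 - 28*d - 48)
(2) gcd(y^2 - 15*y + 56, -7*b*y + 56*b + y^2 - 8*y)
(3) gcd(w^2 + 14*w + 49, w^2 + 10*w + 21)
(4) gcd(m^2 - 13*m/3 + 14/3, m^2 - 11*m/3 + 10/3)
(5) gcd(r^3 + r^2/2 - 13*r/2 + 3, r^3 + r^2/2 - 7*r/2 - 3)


(1) = d - 6
(2) = y - 8
(3) = gcd((w + 7)^2, (w + 3)*(w + 7)) = w + 7
(4) = gcd((m - 7/3)*(m - 2), (m - 2)*(m - 5/3)) = m - 2
(5) = r - 2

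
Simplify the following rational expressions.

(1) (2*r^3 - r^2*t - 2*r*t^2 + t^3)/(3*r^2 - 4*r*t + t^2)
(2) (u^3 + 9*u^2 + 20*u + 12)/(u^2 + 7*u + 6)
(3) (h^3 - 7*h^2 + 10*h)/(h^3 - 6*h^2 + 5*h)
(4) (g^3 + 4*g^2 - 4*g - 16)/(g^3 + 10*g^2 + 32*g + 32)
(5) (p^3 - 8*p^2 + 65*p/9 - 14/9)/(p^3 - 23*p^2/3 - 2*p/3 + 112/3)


(1) = (2*r^2 + r*t - t^2)/(3*r - t)
(2) = u + 2
(3) = (h - 2)/(h - 1)
(4) = (g - 2)/(g + 4)
(5) = (9*p^2 - 9*p + 2)/(9*p^2 - 6*p - 48)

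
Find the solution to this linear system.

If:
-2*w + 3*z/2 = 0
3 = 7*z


Then:
w = 9/28
z = 3/7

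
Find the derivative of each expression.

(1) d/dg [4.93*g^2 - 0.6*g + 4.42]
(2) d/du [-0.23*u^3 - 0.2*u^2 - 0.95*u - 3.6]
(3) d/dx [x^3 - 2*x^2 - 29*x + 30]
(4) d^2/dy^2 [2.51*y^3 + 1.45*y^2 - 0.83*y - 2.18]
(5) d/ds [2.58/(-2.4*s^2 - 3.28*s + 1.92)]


(1) = 9.86*g - 0.6
(2) = -0.69*u^2 - 0.4*u - 0.95
(3) = 3*x^2 - 4*x - 29
(4) = 15.06*y + 2.9
(5) = (12.384*s + 8.4624)/(2.4*s^2 + 3.28*s - 1.92)^2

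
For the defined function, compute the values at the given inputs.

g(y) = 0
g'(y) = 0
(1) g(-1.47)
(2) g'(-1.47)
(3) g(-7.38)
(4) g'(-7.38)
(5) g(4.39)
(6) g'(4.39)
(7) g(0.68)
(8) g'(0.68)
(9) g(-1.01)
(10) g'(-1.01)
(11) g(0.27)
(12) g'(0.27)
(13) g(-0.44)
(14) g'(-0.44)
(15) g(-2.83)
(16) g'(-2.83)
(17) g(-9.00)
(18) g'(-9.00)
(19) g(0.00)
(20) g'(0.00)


(1) = 0.00
(2) = 0.00
(3) = 0.00
(4) = 0.00
(5) = 0.00
(6) = 0.00
(7) = 0.00
(8) = 0.00
(9) = 0.00
(10) = 0.00
(11) = 0.00
(12) = 0.00
(13) = 0.00
(14) = 0.00
(15) = 0.00
(16) = 0.00
(17) = 0.00
(18) = 0.00
(19) = 0.00
(20) = 0.00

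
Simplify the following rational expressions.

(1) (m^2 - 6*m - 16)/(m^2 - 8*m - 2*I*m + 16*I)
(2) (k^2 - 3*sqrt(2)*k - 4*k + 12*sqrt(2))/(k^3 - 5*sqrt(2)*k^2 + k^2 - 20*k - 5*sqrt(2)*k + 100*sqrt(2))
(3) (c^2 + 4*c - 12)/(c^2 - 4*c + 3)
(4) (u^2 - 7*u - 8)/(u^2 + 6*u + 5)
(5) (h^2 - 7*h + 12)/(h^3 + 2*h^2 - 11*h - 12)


(1) = (m + 2)/(m - 2*I)
(2) = (k - 3*sqrt(2))/(k^2 + k*(5 - 5*sqrt(2)) - 25*sqrt(2))
(3) = (c^2 + 4*c - 12)/(c^2 - 4*c + 3)
(4) = (u - 8)/(u + 5)
(5) = (h - 4)/(h^2 + 5*h + 4)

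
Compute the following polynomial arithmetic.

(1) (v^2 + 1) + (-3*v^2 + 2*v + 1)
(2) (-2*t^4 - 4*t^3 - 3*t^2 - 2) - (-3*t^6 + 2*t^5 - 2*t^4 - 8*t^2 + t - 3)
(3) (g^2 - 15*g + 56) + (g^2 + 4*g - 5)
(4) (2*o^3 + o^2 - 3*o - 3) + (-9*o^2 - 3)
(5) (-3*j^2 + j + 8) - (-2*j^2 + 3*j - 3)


(1) = -2*v^2 + 2*v + 2
(2) = 3*t^6 - 2*t^5 - 4*t^3 + 5*t^2 - t + 1
(3) = 2*g^2 - 11*g + 51
(4) = 2*o^3 - 8*o^2 - 3*o - 6
(5) = -j^2 - 2*j + 11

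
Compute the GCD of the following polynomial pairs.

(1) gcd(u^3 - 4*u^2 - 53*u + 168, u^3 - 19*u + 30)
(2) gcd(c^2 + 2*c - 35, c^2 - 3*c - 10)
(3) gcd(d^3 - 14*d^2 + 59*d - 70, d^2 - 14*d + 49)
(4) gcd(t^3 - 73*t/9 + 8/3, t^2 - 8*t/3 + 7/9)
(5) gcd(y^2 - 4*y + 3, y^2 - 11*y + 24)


(1) = u - 3
(2) = gcd((c - 5)*(c + 7), (c - 5)*(c + 2)) = c - 5
(3) = d - 7
(4) = t - 1/3
(5) = gcd((y - 3)*(y - 1), (y - 8)*(y - 3)) = y - 3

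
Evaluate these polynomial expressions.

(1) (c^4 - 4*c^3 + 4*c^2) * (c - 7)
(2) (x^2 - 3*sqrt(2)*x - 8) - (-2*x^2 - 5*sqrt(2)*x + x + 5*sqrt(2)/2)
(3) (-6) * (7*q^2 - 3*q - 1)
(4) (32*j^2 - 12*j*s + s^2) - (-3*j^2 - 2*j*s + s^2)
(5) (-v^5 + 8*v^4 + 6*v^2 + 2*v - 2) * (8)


(1) = c^5 - 11*c^4 + 32*c^3 - 28*c^2
(2) = 3*x^2 - x + 2*sqrt(2)*x - 8 - 5*sqrt(2)/2
(3) = -42*q^2 + 18*q + 6
(4) = 35*j^2 - 10*j*s
(5) = -8*v^5 + 64*v^4 + 48*v^2 + 16*v - 16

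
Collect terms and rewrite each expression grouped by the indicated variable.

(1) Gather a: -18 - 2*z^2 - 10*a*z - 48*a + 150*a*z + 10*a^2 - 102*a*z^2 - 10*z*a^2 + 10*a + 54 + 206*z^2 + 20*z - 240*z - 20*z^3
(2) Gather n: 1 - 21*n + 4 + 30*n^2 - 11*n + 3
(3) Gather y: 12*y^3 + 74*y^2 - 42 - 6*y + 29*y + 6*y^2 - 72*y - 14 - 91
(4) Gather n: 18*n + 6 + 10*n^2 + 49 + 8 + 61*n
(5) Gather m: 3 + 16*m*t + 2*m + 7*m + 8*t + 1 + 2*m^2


(1) = a^2*(10 - 10*z) + a*(-102*z^2 + 140*z - 38) - 20*z^3 + 204*z^2 - 220*z + 36
(2) = 30*n^2 - 32*n + 8
(3) = 12*y^3 + 80*y^2 - 49*y - 147
(4) = 10*n^2 + 79*n + 63
(5) = 2*m^2 + m*(16*t + 9) + 8*t + 4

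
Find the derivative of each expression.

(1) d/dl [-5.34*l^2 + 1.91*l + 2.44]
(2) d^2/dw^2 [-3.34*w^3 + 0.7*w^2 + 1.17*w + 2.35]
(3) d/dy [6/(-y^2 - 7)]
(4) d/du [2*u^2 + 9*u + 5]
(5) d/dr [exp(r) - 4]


(1) = 1.91 - 10.68*l
(2) = 1.4 - 20.04*w
(3) = 12*y/(y^2 + 7)^2
(4) = 4*u + 9
(5) = exp(r)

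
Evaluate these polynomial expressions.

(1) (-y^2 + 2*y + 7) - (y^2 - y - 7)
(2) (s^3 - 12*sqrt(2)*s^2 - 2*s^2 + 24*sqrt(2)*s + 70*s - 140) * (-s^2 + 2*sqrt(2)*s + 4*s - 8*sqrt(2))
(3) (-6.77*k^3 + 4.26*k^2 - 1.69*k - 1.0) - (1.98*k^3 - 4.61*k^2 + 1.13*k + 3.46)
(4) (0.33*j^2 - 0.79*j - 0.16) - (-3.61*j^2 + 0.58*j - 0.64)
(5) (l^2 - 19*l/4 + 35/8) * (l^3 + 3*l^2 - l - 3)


(1) = -2*y^2 + 3*y + 14
(2) = -s^5 + 6*s^4 + 14*sqrt(2)*s^4 - 126*s^3 - 84*sqrt(2)*s^3 + 252*sqrt(2)*s^2 + 708*s^2 - 840*sqrt(2)*s - 944*s + 1120*sqrt(2)
(3) = -8.75*k^3 + 8.87*k^2 - 2.82*k - 4.46
(4) = 3.94*j^2 - 1.37*j + 0.48
(5) = l^5 - 7*l^4/4 - 87*l^3/8 + 119*l^2/8 + 79*l/8 - 105/8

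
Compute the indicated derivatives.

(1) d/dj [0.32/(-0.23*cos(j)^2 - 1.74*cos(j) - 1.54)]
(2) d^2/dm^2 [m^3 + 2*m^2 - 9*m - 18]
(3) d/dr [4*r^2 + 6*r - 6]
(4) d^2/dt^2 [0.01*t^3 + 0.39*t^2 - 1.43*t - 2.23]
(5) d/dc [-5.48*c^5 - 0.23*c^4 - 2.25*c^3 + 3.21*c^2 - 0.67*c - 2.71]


(1) = -(0.1472*cos(j) + 0.5568)*sin(j)/(0.23*cos(j)^2 + 1.74*cos(j) + 1.54)^2
(2) = 6*m + 4
(3) = 8*r + 6
(4) = 0.06*t + 0.78
(5) = -27.4*c^4 - 0.92*c^3 - 6.75*c^2 + 6.42*c - 0.67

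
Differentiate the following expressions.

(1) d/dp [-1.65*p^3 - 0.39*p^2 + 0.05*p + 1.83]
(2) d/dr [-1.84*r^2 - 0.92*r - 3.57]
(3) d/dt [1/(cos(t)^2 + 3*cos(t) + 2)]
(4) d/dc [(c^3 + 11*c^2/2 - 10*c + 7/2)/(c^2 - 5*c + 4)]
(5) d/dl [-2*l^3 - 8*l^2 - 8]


(1) = -4.95*p^2 - 0.78*p + 0.05
(2) = -3.68*r - 0.92
(3) = (2*cos(t) + 3)*sin(t)/(cos(t)^2 + 3*cos(t) + 2)^2
(4) = (c^2 - 8*c - 45/2)/(c^2 - 8*c + 16)
(5) = 2*l*(-3*l - 8)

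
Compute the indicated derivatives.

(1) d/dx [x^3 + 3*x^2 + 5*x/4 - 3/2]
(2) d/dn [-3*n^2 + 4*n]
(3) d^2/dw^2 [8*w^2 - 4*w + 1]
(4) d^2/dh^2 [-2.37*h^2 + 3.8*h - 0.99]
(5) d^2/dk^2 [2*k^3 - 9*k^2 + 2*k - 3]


(1) = 3*x^2 + 6*x + 5/4
(2) = 4 - 6*n
(3) = 16
(4) = -4.74000000000000
(5) = 12*k - 18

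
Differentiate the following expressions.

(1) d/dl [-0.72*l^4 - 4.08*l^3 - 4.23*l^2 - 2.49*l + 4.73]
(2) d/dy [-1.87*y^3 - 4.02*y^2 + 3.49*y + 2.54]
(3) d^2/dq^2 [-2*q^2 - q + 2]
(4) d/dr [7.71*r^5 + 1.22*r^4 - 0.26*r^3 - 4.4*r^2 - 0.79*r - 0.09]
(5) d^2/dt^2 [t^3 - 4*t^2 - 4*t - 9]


(1) = -2.88*l^3 - 12.24*l^2 - 8.46*l - 2.49
(2) = -5.61*y^2 - 8.04*y + 3.49
(3) = -4
(4) = 38.55*r^4 + 4.88*r^3 - 0.78*r^2 - 8.8*r - 0.79
(5) = 6*t - 8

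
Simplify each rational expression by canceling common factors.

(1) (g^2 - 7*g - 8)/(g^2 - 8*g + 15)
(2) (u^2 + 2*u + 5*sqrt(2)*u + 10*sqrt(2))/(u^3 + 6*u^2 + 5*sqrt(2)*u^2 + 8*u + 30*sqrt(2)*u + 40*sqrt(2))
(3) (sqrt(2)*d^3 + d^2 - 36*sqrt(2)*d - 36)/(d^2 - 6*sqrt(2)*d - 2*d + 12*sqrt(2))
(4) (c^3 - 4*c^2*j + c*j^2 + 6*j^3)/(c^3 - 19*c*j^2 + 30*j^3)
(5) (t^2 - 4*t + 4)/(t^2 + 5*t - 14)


(1) = (g^2 - 7*g - 8)/(g^2 - 8*g + 15)
(2) = 1/(u + 4)
(3) = (sqrt(2)*d^3 + d^2 - 36*sqrt(2)*d - 36)/(d^2 + d*(-6*sqrt(2) - 2) + 12*sqrt(2))
(4) = (c + j)/(c + 5*j)
(5) = (t - 2)/(t + 7)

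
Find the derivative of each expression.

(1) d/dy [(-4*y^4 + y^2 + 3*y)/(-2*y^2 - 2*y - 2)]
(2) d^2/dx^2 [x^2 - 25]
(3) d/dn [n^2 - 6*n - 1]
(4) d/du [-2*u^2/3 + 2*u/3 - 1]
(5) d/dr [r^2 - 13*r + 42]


(1) = (y*(2*y + 1)*(-4*y^3 + y + 3) + (y^2 + y + 1)*(16*y^3 - 2*y - 3))/(2*(y^2 + y + 1)^2)
(2) = 2
(3) = 2*n - 6
(4) = 2/3 - 4*u/3
(5) = 2*r - 13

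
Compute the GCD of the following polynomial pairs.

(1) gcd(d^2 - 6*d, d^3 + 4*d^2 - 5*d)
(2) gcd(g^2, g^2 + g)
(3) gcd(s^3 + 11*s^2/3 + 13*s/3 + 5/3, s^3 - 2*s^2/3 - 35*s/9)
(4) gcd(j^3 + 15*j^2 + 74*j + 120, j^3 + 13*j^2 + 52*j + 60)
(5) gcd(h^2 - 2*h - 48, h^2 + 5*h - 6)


(1) = d
(2) = gcd(g^2, g*(g + 1)) = g
(3) = s + 5/3
(4) = j^2 + 11*j + 30
(5) = gcd((h - 8)*(h + 6), (h - 1)*(h + 6)) = h + 6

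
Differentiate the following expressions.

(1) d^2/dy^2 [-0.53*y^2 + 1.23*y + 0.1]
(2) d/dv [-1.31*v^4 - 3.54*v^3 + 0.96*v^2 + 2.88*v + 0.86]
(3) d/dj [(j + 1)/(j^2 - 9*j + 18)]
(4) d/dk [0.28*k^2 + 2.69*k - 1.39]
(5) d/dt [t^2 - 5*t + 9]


(1) = -1.06000000000000
(2) = -5.24*v^3 - 10.62*v^2 + 1.92*v + 2.88
(3) = (j^2 - 9*j - (j + 1)*(2*j - 9) + 18)/(j^2 - 9*j + 18)^2
(4) = 0.56*k + 2.69
(5) = 2*t - 5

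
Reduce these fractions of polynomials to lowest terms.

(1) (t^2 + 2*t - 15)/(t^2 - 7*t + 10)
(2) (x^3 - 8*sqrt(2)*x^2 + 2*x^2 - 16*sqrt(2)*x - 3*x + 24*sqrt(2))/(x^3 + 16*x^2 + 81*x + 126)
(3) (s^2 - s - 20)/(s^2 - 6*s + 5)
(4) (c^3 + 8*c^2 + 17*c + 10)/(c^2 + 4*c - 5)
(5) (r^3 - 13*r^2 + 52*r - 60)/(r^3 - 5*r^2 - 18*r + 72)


(1) = (t^2 + 2*t - 15)/(t^2 - 7*t + 10)
(2) = (x^2 + x*(-8*sqrt(2) - 1) + 8*sqrt(2))/(x^2 + 13*x + 42)
(3) = (s + 4)/(s - 1)
(4) = (c^2 + 3*c + 2)/(c - 1)
(5) = (r^2 - 7*r + 10)/(r^2 + r - 12)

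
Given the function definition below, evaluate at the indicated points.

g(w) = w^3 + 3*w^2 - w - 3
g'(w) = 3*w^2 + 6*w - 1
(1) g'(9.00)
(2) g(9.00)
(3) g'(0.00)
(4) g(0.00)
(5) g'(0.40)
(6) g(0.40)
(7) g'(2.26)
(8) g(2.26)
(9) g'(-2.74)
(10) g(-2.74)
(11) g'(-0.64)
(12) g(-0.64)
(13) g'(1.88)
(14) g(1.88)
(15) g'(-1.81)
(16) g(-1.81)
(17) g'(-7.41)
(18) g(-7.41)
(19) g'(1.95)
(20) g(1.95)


(1) = 296.00
(2) = 960.00
(3) = -1.00
(4) = -3.00
(5) = 1.88
(6) = -2.86
(7) = 27.88
(8) = 21.61
(9) = 5.08
(10) = 1.69
(11) = -3.61
(12) = -1.39
(13) = 20.88
(14) = 12.37
(15) = -2.03
(16) = 2.71
(17) = 119.26
(18) = -237.73
(19) = 22.11
(20) = 13.87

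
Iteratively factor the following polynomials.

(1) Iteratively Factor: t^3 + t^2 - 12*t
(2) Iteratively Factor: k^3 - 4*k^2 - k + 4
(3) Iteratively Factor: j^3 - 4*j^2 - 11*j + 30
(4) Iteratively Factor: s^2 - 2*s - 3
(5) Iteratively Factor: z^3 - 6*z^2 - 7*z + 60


(1) = (t - 3)*(t^2 + 4*t) = (t - 3)*(t + 4)*(t)
(2) = (k + 1)*(k^2 - 5*k + 4) = (k - 1)*(k + 1)*(k - 4)
(3) = (j + 3)*(j^2 - 7*j + 10) = (j - 5)*(j + 3)*(j - 2)
(4) = (s - 3)*(s + 1)
(5) = (z - 4)*(z^2 - 2*z - 15) = (z - 4)*(z + 3)*(z - 5)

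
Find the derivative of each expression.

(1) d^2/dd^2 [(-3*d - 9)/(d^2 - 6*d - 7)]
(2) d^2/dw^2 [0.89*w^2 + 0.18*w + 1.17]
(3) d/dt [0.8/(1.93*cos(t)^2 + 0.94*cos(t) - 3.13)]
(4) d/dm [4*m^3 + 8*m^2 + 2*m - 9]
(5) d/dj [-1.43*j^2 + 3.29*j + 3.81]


(1) = 6*(4*(d - 3)^2*(d + 3) + 3*(d - 1)*(-d^2 + 6*d + 7))/(-d^2 + 6*d + 7)^3
(2) = 1.78000000000000
(3) = (3.088*cos(t) + 0.752)*sin(t)/(1.93*cos(t)^2 + 0.94*cos(t) - 3.13)^2
(4) = 12*m^2 + 16*m + 2
(5) = 3.29 - 2.86*j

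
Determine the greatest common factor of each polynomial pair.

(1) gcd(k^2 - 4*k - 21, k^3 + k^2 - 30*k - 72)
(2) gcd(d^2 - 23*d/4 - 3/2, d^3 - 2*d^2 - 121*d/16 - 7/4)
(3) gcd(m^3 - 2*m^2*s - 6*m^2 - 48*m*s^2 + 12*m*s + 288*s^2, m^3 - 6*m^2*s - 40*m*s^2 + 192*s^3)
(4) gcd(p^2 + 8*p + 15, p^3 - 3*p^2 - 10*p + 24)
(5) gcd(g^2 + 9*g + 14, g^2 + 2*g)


(1) = gcd((k - 7)*(k + 3), (k - 6)*(k + 3)*(k + 4)) = k + 3
(2) = gcd((d - 6)*(d + 1/4), (d - 4)*(d + 1/4)*(d + 7/4)) = d + 1/4
(3) = -m^2 + 2*m*s + 48*s^2
(4) = gcd((p + 3)*(p + 5), (p - 4)*(p - 2)*(p + 3)) = p + 3
(5) = gcd((g + 2)*(g + 7), g*(g + 2)) = g + 2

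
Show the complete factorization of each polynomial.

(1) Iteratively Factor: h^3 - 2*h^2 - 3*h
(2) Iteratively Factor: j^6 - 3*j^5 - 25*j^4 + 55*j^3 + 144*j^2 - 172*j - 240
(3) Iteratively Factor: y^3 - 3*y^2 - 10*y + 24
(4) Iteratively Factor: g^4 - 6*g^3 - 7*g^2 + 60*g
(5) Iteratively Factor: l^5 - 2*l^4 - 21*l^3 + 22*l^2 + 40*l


(1) = (h + 1)*(h^2 - 3*h) = (h - 3)*(h + 1)*(h)
(2) = (j - 3)*(j^5 - 25*j^3 - 20*j^2 + 84*j + 80) = (j - 3)*(j - 2)*(j^4 + 2*j^3 - 21*j^2 - 62*j - 40) = (j - 3)*(j - 2)*(j + 2)*(j^3 - 21*j - 20) = (j - 3)*(j - 2)*(j + 2)*(j + 4)*(j^2 - 4*j - 5) = (j - 3)*(j - 2)*(j + 1)*(j + 2)*(j + 4)*(j - 5)
(3) = (y + 3)*(y^2 - 6*y + 8) = (y - 4)*(y + 3)*(y - 2)
(4) = (g + 3)*(g^3 - 9*g^2 + 20*g) = g*(g + 3)*(g^2 - 9*g + 20) = g*(g - 4)*(g + 3)*(g - 5)
(5) = (l - 5)*(l^4 + 3*l^3 - 6*l^2 - 8*l) = l*(l - 5)*(l^3 + 3*l^2 - 6*l - 8) = l*(l - 5)*(l + 1)*(l^2 + 2*l - 8) = l*(l - 5)*(l - 2)*(l + 1)*(l + 4)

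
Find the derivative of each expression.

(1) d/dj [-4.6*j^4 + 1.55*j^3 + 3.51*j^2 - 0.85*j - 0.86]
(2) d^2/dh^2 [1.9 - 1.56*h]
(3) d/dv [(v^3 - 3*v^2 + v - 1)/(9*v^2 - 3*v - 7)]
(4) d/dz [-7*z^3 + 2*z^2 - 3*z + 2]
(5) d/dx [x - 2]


(1) = -18.4*j^3 + 4.65*j^2 + 7.02*j - 0.85
(2) = 0
(3) = (9*v^4 - 6*v^3 - 21*v^2 + 60*v - 10)/(81*v^4 - 54*v^3 - 117*v^2 + 42*v + 49)
(4) = -21*z^2 + 4*z - 3
(5) = 1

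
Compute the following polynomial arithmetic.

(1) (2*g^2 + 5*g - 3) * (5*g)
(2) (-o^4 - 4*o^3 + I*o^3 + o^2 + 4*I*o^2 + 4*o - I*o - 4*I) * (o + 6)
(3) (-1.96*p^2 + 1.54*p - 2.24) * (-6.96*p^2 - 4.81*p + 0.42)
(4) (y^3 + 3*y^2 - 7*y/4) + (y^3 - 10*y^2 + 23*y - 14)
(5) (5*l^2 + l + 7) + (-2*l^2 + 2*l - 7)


(1) = 10*g^3 + 25*g^2 - 15*g
(2) = -o^5 - 10*o^4 + I*o^4 - 23*o^3 + 10*I*o^3 + 10*o^2 + 23*I*o^2 + 24*o - 10*I*o - 24*I
(3) = 13.6416*p^4 - 1.2908*p^3 + 7.3598*p^2 + 11.4212*p - 0.9408
(4) = 2*y^3 - 7*y^2 + 85*y/4 - 14
(5) = 3*l^2 + 3*l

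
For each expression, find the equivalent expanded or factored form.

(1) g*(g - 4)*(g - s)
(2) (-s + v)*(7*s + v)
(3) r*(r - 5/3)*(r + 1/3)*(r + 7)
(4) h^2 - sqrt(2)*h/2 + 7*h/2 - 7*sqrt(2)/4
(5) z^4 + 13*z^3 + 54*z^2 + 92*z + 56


(1) = g^3 - g^2*s - 4*g^2 + 4*g*s
(2) = -7*s^2 + 6*s*v + v^2
(3) = r^4 + 17*r^3/3 - 89*r^2/9 - 35*r/9
(4) = (h + 7/2)*(h - sqrt(2)/2)
(5) = (z + 2)^3*(z + 7)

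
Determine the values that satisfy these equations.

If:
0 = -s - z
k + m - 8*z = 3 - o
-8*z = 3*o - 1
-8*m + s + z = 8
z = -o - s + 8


Then:
k = -27
m = -1
o = 8
s = 23/8
z = -23/8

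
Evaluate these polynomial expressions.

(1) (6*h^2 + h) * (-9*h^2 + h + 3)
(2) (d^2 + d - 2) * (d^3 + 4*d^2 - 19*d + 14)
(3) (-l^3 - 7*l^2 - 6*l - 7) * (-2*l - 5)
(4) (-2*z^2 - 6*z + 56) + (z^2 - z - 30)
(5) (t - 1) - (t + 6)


(1) = -54*h^4 - 3*h^3 + 19*h^2 + 3*h
(2) = d^5 + 5*d^4 - 17*d^3 - 13*d^2 + 52*d - 28
(3) = 2*l^4 + 19*l^3 + 47*l^2 + 44*l + 35
(4) = -z^2 - 7*z + 26
(5) = -7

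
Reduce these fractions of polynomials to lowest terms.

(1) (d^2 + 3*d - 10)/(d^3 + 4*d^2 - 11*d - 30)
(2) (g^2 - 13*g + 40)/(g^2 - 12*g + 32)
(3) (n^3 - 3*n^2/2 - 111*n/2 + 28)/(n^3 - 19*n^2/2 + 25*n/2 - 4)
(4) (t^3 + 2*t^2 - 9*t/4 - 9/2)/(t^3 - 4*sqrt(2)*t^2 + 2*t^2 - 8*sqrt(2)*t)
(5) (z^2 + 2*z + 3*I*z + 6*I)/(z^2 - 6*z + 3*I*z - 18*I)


(1) = (d - 2)/(d^2 - d - 6)
(2) = (g - 5)/(g - 4)
(3) = (n + 7)/(n - 1)
(4) = (4*t^2 - 9)/(4*t^2 - 16*sqrt(2)*t)
(5) = (z + 2)/(z - 6)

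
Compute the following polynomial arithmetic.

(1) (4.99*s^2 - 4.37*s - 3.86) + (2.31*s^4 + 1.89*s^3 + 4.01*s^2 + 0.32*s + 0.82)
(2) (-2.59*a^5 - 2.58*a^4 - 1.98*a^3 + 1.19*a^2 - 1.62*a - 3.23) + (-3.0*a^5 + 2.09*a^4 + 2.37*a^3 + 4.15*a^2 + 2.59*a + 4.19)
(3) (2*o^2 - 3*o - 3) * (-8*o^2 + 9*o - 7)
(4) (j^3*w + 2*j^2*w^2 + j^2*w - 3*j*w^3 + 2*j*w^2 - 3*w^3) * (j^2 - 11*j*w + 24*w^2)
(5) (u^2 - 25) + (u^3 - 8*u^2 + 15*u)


(1) = 2.31*s^4 + 1.89*s^3 + 9.0*s^2 - 4.05*s - 3.04
(2) = -5.59*a^5 - 0.49*a^4 + 0.39*a^3 + 5.34*a^2 + 0.97*a + 0.96
(3) = -16*o^4 + 42*o^3 - 17*o^2 - 6*o + 21
(4) = j^5*w - 9*j^4*w^2 + j^4*w - j^3*w^3 - 9*j^3*w^2 + 81*j^2*w^4 - j^2*w^3 - 72*j*w^5 + 81*j*w^4 - 72*w^5
(5) = u^3 - 7*u^2 + 15*u - 25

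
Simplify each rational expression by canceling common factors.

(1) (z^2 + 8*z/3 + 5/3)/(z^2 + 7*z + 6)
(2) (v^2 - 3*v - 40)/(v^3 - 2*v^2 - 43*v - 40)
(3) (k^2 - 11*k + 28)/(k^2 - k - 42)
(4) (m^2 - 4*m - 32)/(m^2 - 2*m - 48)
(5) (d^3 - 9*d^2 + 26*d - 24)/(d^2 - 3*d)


(1) = (3*z + 5)/(3*z + 18)
(2) = 1/(v + 1)
(3) = (k - 4)/(k + 6)
(4) = (m + 4)/(m + 6)
(5) = (d^2 - 6*d + 8)/d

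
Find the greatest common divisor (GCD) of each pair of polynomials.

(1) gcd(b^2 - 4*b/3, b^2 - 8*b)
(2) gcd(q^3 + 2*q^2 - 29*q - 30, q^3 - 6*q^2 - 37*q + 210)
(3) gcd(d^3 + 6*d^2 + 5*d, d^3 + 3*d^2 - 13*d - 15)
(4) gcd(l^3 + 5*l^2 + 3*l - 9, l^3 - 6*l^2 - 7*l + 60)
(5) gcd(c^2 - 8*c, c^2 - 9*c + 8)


(1) = b
(2) = q^2 + q - 30
(3) = d^2 + 6*d + 5
(4) = gcd((l - 1)*(l + 3)^2, (l - 5)*(l - 4)*(l + 3)) = l + 3
(5) = gcd(c*(c - 8), (c - 8)*(c - 1)) = c - 8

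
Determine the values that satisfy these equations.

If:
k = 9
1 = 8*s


Then:
k = 9
s = 1/8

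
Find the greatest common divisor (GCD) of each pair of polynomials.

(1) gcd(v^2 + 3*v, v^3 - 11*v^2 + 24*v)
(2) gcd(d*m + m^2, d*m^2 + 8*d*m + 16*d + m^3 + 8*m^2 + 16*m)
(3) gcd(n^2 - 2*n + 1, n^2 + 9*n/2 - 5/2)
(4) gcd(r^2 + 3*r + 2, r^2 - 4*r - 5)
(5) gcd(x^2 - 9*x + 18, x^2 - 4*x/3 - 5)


(1) = v
(2) = d + m
(3) = gcd((n - 1)^2, (n - 1/2)*(n + 5)) = 1
(4) = r + 1
(5) = gcd((x - 6)*(x - 3), (x - 3)*(x + 5/3)) = x - 3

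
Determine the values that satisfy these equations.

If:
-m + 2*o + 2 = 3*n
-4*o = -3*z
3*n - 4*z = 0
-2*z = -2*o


Then:
m = 2
n = 0
o = 0
z = 0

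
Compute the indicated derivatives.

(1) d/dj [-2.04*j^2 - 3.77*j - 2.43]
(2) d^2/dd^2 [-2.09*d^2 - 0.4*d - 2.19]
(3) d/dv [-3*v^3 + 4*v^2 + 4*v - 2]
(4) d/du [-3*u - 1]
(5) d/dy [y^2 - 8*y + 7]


(1) = -4.08*j - 3.77
(2) = -4.18000000000000
(3) = -9*v^2 + 8*v + 4
(4) = -3
(5) = 2*y - 8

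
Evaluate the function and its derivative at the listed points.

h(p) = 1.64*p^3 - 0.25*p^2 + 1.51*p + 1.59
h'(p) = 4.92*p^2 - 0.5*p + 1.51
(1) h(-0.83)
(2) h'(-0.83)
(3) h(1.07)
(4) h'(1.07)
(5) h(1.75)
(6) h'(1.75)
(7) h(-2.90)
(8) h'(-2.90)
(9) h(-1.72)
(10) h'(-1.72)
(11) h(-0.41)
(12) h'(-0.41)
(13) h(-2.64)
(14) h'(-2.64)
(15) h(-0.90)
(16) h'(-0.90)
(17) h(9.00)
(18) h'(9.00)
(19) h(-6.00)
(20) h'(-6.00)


(1) = -0.77
(2) = 5.31
(3) = 4.93
(4) = 6.61
(5) = 12.26
(6) = 15.70
(7) = -44.89
(8) = 44.34
(9) = -10.09
(10) = 16.93
(11) = 0.82
(12) = 2.54
(13) = -34.31
(14) = 37.12
(15) = -1.17
(16) = 5.95
(17) = 1190.49
(18) = 395.53
(19) = -370.71
(20) = 181.63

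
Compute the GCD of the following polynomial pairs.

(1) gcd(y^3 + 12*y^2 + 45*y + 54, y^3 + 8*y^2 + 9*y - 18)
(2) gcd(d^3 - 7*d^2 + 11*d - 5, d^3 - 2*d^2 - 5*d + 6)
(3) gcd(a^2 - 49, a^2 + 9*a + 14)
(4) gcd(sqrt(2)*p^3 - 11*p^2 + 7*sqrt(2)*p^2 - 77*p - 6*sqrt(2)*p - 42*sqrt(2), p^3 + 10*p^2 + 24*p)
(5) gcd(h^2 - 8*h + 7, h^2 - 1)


(1) = y^2 + 9*y + 18
(2) = d - 1
(3) = a + 7
(4) = 1
(5) = gcd((h - 7)*(h - 1), (h - 1)*(h + 1)) = h - 1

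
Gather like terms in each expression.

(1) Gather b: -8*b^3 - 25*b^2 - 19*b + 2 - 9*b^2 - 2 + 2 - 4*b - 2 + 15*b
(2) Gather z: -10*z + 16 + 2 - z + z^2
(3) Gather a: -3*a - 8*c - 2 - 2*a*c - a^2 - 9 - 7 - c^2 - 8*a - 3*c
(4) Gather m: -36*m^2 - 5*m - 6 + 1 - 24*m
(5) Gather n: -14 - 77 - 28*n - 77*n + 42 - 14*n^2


(1) = -8*b^3 - 34*b^2 - 8*b
(2) = z^2 - 11*z + 18
(3) = -a^2 + a*(-2*c - 11) - c^2 - 11*c - 18
(4) = -36*m^2 - 29*m - 5
(5) = -14*n^2 - 105*n - 49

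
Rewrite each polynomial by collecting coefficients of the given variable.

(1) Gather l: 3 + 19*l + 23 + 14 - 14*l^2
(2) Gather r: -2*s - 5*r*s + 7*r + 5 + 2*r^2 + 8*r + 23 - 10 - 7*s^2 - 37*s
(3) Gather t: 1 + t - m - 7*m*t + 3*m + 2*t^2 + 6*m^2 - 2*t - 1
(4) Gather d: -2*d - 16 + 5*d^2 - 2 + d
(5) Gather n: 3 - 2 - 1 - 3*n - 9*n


(1) = -14*l^2 + 19*l + 40
(2) = 2*r^2 + r*(15 - 5*s) - 7*s^2 - 39*s + 18
(3) = 6*m^2 + 2*m + 2*t^2 + t*(-7*m - 1)
(4) = 5*d^2 - d - 18
(5) = -12*n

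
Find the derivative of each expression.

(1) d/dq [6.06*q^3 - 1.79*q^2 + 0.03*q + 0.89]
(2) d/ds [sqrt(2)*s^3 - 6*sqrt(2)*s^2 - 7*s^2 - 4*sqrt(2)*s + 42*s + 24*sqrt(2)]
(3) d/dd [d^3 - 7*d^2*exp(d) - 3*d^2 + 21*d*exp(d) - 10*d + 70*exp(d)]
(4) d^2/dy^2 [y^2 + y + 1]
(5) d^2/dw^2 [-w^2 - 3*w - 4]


(1) = 18.18*q^2 - 3.58*q + 0.03
(2) = 3*sqrt(2)*s^2 - 12*sqrt(2)*s - 14*s - 4*sqrt(2) + 42
(3) = -7*d^2*exp(d) + 3*d^2 + 7*d*exp(d) - 6*d + 91*exp(d) - 10
(4) = 2
(5) = -2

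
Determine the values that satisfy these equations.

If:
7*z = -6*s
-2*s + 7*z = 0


Then:
s = 0
z = 0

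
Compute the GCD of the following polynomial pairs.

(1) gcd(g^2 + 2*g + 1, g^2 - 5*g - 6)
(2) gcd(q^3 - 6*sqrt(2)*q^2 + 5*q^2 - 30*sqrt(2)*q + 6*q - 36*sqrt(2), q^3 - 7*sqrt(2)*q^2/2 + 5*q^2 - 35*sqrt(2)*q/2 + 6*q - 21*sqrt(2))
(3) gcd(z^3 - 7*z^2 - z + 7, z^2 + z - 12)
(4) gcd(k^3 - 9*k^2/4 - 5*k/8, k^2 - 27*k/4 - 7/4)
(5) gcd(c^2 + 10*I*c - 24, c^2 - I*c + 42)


(1) = gcd((g + 1)^2, (g - 6)*(g + 1)) = g + 1
(2) = q^2 + 5*q + 6
(3) = gcd((z - 7)*(z - 1)*(z + 1), (z - 3)*(z + 4)) = 1
(4) = gcd(k*(k - 5/2)*(k + 1/4), (k - 7)*(k + 1/4)) = k + 1/4
(5) = gcd((c + 4*I)*(c + 6*I), (c - 7*I)*(c + 6*I)) = c + 6*I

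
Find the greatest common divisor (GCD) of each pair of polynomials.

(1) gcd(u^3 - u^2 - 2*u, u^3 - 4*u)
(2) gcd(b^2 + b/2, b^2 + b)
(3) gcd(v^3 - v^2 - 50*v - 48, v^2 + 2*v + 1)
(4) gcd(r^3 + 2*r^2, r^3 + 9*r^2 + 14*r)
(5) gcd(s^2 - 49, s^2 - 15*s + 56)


(1) = u^2 - 2*u
(2) = gcd(b*(b + 1/2), b*(b + 1)) = b
(3) = gcd((v - 8)*(v + 1)*(v + 6), (v + 1)^2) = v + 1
(4) = r^2 + 2*r
(5) = gcd((s - 7)*(s + 7), (s - 8)*(s - 7)) = s - 7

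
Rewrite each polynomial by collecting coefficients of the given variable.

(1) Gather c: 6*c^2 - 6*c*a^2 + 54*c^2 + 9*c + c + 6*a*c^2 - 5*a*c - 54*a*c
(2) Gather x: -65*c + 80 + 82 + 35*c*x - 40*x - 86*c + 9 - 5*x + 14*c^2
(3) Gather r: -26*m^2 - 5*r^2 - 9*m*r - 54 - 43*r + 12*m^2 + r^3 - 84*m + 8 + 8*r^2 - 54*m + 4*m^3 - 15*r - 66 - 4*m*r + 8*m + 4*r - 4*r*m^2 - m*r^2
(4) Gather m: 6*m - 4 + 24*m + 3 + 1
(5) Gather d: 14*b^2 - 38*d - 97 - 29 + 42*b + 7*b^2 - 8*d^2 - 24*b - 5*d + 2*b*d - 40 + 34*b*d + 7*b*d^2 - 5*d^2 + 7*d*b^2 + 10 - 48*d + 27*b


(1) = c^2*(6*a + 60) + c*(-6*a^2 - 59*a + 10)
(2) = 14*c^2 - 151*c + x*(35*c - 45) + 171
(3) = 4*m^3 - 14*m^2 - 130*m + r^3 + r^2*(3 - m) + r*(-4*m^2 - 13*m - 54) - 112
(4) = 30*m
(5) = 21*b^2 + 45*b + d^2*(7*b - 13) + d*(7*b^2 + 36*b - 91) - 156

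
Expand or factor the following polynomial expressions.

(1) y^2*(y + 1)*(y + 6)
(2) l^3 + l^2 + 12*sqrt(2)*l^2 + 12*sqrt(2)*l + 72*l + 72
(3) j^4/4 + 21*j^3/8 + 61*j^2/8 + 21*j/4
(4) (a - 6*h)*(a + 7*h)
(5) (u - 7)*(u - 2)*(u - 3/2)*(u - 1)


(1) = y^4 + 7*y^3 + 6*y^2
(2) = (l + 1)*(l + 6*sqrt(2))^2
(3) = j*(j/4 + 1/4)*(j + 7/2)*(j + 6)
(4) = a^2 + a*h - 42*h^2
(5) = u^4 - 23*u^3/2 + 38*u^2 - 97*u/2 + 21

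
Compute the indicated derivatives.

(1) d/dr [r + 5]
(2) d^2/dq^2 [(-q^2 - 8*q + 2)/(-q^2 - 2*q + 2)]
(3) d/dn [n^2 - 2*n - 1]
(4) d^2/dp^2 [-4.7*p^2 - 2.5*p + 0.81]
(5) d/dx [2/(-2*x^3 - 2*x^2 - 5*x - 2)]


(1) = 1
(2) = 12*(q^3 + 6*q + 4)/(q^6 + 6*q^5 + 6*q^4 - 16*q^3 - 12*q^2 + 24*q - 8)
(3) = 2*n - 2
(4) = -9.40000000000000
(5) = 2*(6*x^2 + 4*x + 5)/(2*x^3 + 2*x^2 + 5*x + 2)^2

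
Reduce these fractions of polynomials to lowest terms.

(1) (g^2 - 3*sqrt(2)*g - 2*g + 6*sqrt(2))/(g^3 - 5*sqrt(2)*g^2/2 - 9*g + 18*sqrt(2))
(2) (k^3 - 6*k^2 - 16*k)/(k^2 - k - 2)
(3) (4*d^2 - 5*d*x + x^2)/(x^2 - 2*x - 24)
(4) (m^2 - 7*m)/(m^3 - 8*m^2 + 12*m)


(1) = (2*g - 4)/(2*g^2 + sqrt(2)*g - 12)
(2) = (k^3 - 6*k^2 - 16*k)/(k^2 - k - 2)
(3) = (4*d^2 - 5*d*x + x^2)/(x^2 - 2*x - 24)
(4) = (m - 7)/(m^2 - 8*m + 12)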